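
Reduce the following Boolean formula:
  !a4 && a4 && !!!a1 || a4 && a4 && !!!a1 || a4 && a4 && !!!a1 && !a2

!a4 && a4 && !!!a1 || a4 && a4 && !!!a1 || a4 && a4 && !!!a1 && !a2
= !a4 && a4 && !!!a1 || a4 && a4 && !!!a1   — absorption
= a4 && !!!a1   — distribution
= a4 && !a1   — double negation

a4 && !a1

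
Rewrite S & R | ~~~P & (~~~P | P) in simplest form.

S & R | ~~~P & (~~~P | P)
= S & R | ~P & (~~~P | P)   — double negation
= S & R | ~P & (~P | P)   — double negation
= S & R | ~P   — complement / identity

S & R | ~P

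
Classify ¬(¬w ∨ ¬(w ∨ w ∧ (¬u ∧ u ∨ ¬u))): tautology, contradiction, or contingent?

¬(¬w ∨ ¬(w ∨ w ∧ (¬u ∧ u ∨ ¬u)))
= ¬(¬w ∨ ¬(w ∨ w ∧ ¬u))
= ¬(¬w ∨ ¬w)
= w ∧ w
= w
This depends on w, so it is not a constant.

contingent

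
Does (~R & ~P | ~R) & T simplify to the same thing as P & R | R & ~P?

No

E1: (~R & ~P | ~R) & T
    = ~R & T
E2: P & R | R & ~P
    = R
These differ: at P=0, R=1, T=1, E1 = 0 but E2 = 1.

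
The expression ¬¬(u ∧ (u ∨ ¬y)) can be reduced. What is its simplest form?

u

¬¬(u ∧ (u ∨ ¬y))
= u ∧ (u ∨ ¬y)
= u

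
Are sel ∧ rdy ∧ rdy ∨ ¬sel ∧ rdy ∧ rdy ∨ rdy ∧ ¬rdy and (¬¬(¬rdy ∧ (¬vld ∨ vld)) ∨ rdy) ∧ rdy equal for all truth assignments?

Yes

E1: sel ∧ rdy ∧ rdy ∨ ¬sel ∧ rdy ∧ rdy ∨ rdy ∧ ¬rdy
    = rdy ∧ rdy ∨ rdy ∧ ¬rdy   [distribution]
    = rdy   [distribution]
E2: (¬¬(¬rdy ∧ (¬vld ∨ vld)) ∨ rdy) ∧ rdy
    = (¬¬¬rdy ∨ rdy) ∧ rdy   [complement / identity]
    = (¬rdy ∨ rdy) ∧ rdy   [double negation]
    = rdy   [complement / identity]
Both reduce to rdy, so they are equivalent.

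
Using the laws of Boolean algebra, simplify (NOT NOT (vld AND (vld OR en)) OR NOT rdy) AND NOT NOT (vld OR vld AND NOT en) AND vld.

vld

(NOT NOT (vld AND (vld OR en)) OR NOT rdy) AND NOT NOT (vld OR vld AND NOT en) AND vld
= (NOT NOT (vld AND (vld OR en)) OR NOT rdy) AND NOT NOT vld AND vld   (absorption)
= (NOT NOT vld OR NOT rdy) AND NOT NOT vld AND vld   (absorption)
= NOT NOT vld AND vld   (absorption)
= vld AND vld   (double negation)
= vld   (idempotence)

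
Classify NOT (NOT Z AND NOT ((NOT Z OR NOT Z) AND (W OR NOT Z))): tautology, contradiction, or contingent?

tautology

NOT (NOT Z AND NOT ((NOT Z OR NOT Z) AND (W OR NOT Z)))
= NOT (NOT Z AND NOT (NOT Z OR NOT Z AND W))   — distribution
= NOT (NOT Z AND NOT NOT Z)   — absorption
= Z OR NOT Z   — De Morgan
= TRUE   — complement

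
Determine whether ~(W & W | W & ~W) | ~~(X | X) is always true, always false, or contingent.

contingent

~(W & W | W & ~W) | ~~(X | X)
= ~(W & W | W & ~W) | ~~X   [idempotence]
= ~W | ~~X   [distribution]
= ~W | X   [double negation]
This depends on W, X, so it is not a constant.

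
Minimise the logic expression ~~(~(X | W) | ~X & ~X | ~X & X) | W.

~~(~(X | W) | ~X & ~X | ~X & X) | W
= ~~(~(X | W) | ~X) | W   — distribution
= ~((X | W) & X) | W   — De Morgan
= ~X | W   — absorption

~X | W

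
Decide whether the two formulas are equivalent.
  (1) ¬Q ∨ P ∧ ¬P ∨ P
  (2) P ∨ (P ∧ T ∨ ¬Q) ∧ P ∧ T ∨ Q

No

E1: ¬Q ∨ P ∧ ¬P ∨ P
    = ¬Q ∨ P   — complement / identity
E2: P ∨ (P ∧ T ∨ ¬Q) ∧ P ∧ T ∨ Q
    = P ∨ P ∧ T ∨ Q   — absorption
    = P ∨ Q   — absorption
These differ: at P=0, Q=1, T=0, E1 = 0 but E2 = 1.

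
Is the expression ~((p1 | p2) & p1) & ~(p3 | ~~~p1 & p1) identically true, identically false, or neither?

~((p1 | p2) & p1) & ~(p3 | ~~~p1 & p1)
= ~((p1 | p2) & p1) & ~(p3 | ~p1 & p1)   — double negation
= ~p1 & ~(p3 | ~p1 & p1)   — absorption
= ~p1 & ~p3   — complement / identity
This depends on p1, p3, so it is not a constant.

neither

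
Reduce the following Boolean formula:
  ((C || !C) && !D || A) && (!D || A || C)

((C || !C) && !D || A) && (!D || A || C)
= (!D || A) && (!D || A || C)
= !D || A

!D || A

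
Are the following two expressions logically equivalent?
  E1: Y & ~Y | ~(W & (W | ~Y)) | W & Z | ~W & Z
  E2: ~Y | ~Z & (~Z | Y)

No

E1: Y & ~Y | ~(W & (W | ~Y)) | W & Z | ~W & Z
    = ~(W & (W | ~Y)) | W & Z | ~W & Z   [complement / identity]
    = ~W | W & Z | ~W & Z   [absorption]
    = ~W | Z   [distribution]
E2: ~Y | ~Z & (~Z | Y)
    = ~Y | ~Z   [absorption]
These differ: at W=1, Y=0, Z=0, E1 = 0 but E2 = 1.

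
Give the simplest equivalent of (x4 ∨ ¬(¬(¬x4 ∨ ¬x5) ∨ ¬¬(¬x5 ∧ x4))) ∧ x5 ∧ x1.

x5 ∧ x1

(x4 ∨ ¬(¬(¬x4 ∨ ¬x5) ∨ ¬¬(¬x5 ∧ x4))) ∧ x5 ∧ x1
= (x4 ∨ ¬(¬(¬x4 ∨ ¬x5) ∨ ¬x5 ∧ x4)) ∧ x5 ∧ x1   (double negation)
= (x4 ∨ ¬(x4 ∧ x5 ∨ ¬x5 ∧ x4)) ∧ x5 ∧ x1   (De Morgan)
= (x4 ∨ ¬x4) ∧ x5 ∧ x1   (distribution)
= x5 ∧ x1   (complement / identity)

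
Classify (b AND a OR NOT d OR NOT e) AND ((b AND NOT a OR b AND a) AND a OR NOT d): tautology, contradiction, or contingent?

contingent

(b AND a OR NOT d OR NOT e) AND ((b AND NOT a OR b AND a) AND a OR NOT d)
= (b AND a OR NOT d OR NOT e) AND (b AND a OR NOT d)   (distribution)
= b AND a OR NOT d   (absorption)
This depends on a, b, d, so it is not a constant.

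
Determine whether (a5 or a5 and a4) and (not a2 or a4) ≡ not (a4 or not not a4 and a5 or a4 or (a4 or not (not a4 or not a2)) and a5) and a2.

No

E1: (a5 or a5 and a4) and (not a2 or a4)
    = a5 and (not a2 or a4)   — absorption
E2: not (a4 or not not a4 and a5 or a4 or (a4 or not (not a4 or not a2)) and a5) and a2
    = not (a4 or not not a4 and a5 or a4 or (a4 or a4 and a2) and a5) and a2   — De Morgan
    = not (a4 or a4 and a5 or a4 or (a4 or a4 and a2) and a5) and a2   — double negation
    = not (a4 or a4 and a5 or a4 or a4 and a5) and a2   — absorption
    = not (a4 or a4 and a5) and a2   — idempotence
    = not a4 and a2   — absorption
These differ: at a2=0, a4=1, a5=1, E1 = 1 but E2 = 0.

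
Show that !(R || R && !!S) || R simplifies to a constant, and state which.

!(R || R && !!S) || R
= !(R || R && S) || R   — double negation
= !R || R   — absorption
= true   — complement

true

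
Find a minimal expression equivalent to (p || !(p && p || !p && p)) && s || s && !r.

s

(p || !(p && p || !p && p)) && s || s && !r
= (p || !p) && s || s && !r   (distribution)
= s || s && !r   (complement / identity)
= s   (absorption)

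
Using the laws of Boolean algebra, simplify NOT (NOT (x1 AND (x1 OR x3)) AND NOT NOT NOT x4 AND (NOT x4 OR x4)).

NOT (NOT (x1 AND (x1 OR x3)) AND NOT NOT NOT x4 AND (NOT x4 OR x4))
= NOT (NOT x1 AND NOT NOT NOT x4 AND (NOT x4 OR x4))   — absorption
= NOT (NOT x1 AND NOT NOT NOT x4)   — complement / identity
= NOT (NOT x1 AND NOT x4)   — double negation
= x1 OR x4   — De Morgan

x1 OR x4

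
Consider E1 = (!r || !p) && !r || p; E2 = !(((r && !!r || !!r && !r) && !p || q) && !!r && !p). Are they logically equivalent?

Yes

E1: (!r || !p) && !r || p
    = !r || p   — absorption
E2: !(((r && !!r || !!r && !r) && !p || q) && !!r && !p)
    = !((!!r && !p || q) && !!r && !p)   — distribution
    = !(!!r && !p)   — absorption
    = !r || p   — De Morgan
Both reduce to !r || p, so they are equivalent.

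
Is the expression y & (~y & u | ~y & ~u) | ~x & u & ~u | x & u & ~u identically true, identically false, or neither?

identically false

y & (~y & u | ~y & ~u) | ~x & u & ~u | x & u & ~u
= y & ~y | ~x & u & ~u | x & u & ~u
= ~x & u & ~u | x & u & ~u
= u & ~u
= 0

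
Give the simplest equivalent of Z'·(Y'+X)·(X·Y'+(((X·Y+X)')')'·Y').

Z'·Y'

Z'·(Y'+X)·(X·Y'+(((X·Y+X)')')'·Y')
= Z'·(Y'+X)·(X·Y'+(X·Y+X)'·Y')
= Z'·(Y'+X)·(X·Y'+X'·Y')
= Z'·(Y'+X)·Y'
= Z'·Y'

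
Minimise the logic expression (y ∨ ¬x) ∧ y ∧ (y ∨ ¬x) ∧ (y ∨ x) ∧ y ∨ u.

(y ∨ ¬x) ∧ y ∧ (y ∨ ¬x) ∧ (y ∨ x) ∧ y ∨ u
= (y ∨ ¬x) ∧ y ∧ (y ∨ ¬x) ∧ y ∨ u   — absorption
= (y ∨ ¬x) ∧ y ∨ u   — idempotence
= y ∨ u   — absorption

y ∨ u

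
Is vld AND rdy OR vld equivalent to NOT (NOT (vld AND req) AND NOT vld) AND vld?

Yes

E1: vld AND rdy OR vld
    = vld
E2: NOT (NOT (vld AND req) AND NOT vld) AND vld
    = (vld AND req OR vld) AND vld
    = vld AND vld
    = vld
Both reduce to vld, so they are equivalent.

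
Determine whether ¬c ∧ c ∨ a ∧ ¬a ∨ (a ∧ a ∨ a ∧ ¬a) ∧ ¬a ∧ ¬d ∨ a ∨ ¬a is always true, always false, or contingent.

¬c ∧ c ∨ a ∧ ¬a ∨ (a ∧ a ∨ a ∧ ¬a) ∧ ¬a ∧ ¬d ∨ a ∨ ¬a
= ¬c ∧ c ∨ a ∧ ¬a ∨ a ∧ ¬a ∧ ¬d ∨ a ∨ ¬a   (distribution)
= ¬c ∧ c ∨ a ∧ ¬a ∨ a ∨ ¬a   (absorption)
= ¬c ∧ c ∨ a ∨ ¬a   (complement / identity)
= a ∨ ¬a   (complement / identity)
= True   (complement)

always true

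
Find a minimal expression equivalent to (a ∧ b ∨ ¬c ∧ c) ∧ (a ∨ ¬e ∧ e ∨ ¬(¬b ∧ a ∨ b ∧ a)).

(a ∧ b ∨ ¬c ∧ c) ∧ (a ∨ ¬e ∧ e ∨ ¬(¬b ∧ a ∨ b ∧ a))
= (a ∧ b ∨ ¬c ∧ c) ∧ (a ∨ ¬(¬b ∧ a ∨ b ∧ a))   [complement / identity]
= (a ∧ b ∨ ¬c ∧ c) ∧ (a ∨ ¬a)   [distribution]
= a ∧ b ∧ (a ∨ ¬a)   [complement / identity]
= a ∧ b   [complement / identity]

a ∧ b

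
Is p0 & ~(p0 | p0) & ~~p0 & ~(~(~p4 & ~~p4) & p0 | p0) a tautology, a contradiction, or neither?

p0 & ~(p0 | p0) & ~~p0 & ~(~(~p4 & ~~p4) & p0 | p0)
= p0 & ~(p0 | p0) & ~~p0 & ~((p4 | ~p4) & p0 | p0)   [De Morgan]
= p0 & ~(p0 | p0) & p0 & ~((p4 | ~p4) & p0 | p0)   [double negation]
= p0 & ~(p0 | p0) & p0 & ~(p0 | p0)   [complement / identity]
= p0 & ~(p0 | p0)   [idempotence]
= p0 & ~p0   [idempotence]
= 0   [complement]

contradiction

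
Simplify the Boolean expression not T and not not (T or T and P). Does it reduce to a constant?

not T and not not (T or T and P)
= not T and (T or T and P)   [double negation]
= not T and T   [absorption]
= False   [complement]

False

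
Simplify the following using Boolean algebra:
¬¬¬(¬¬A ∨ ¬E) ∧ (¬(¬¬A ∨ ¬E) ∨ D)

¬A ∧ E

¬¬¬(¬¬A ∨ ¬E) ∧ (¬(¬¬A ∨ ¬E) ∨ D)
= ¬¬(¬A ∧ E) ∧ (¬(¬¬A ∨ ¬E) ∨ D)   — De Morgan
= ¬A ∧ E ∧ (¬(¬¬A ∨ ¬E) ∨ D)   — double negation
= ¬A ∧ E ∧ (¬A ∧ E ∨ D)   — De Morgan
= ¬A ∧ E   — absorption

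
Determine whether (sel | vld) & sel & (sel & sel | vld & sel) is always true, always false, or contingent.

contingent

(sel | vld) & sel & (sel & sel | vld & sel)
= (sel | vld) & sel & (sel | vld) & sel   (distribution)
= (sel | vld) & sel   (idempotence)
= sel   (absorption)
This depends on sel, so it is not a constant.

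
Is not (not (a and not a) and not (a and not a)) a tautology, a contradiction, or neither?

not (not (a and not a) and not (a and not a))
= not not (a and not a)   (idempotence)
= a and not a   (double negation)
= False   (complement)

contradiction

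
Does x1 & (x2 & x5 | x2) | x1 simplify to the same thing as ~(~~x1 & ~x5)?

E1: x1 & (x2 & x5 | x2) | x1
    = x1 & x2 | x1   [absorption]
    = x1   [absorption]
E2: ~(~~x1 & ~x5)
    = ~x1 | x5   [De Morgan]
These differ: at x1=0, x2=0, x5=0, E1 = 0 but E2 = 1.

No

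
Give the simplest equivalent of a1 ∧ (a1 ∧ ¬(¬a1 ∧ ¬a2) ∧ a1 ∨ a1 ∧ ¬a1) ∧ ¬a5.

a1 ∧ (a1 ∧ ¬(¬a1 ∧ ¬a2) ∧ a1 ∨ a1 ∧ ¬a1) ∧ ¬a5
= a1 ∧ (a1 ∧ (a1 ∨ a2) ∧ a1 ∨ a1 ∧ ¬a1) ∧ ¬a5   [De Morgan]
= a1 ∧ (a1 ∧ a1 ∨ a1 ∧ ¬a1) ∧ ¬a5   [absorption]
= a1 ∧ a1 ∧ ¬a5   [distribution]
= a1 ∧ ¬a5   [idempotence]

a1 ∧ ¬a5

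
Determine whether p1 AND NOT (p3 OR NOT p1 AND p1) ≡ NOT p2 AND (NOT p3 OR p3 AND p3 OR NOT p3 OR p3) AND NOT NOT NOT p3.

E1: p1 AND NOT (p3 OR NOT p1 AND p1)
    = p1 AND NOT p3   (complement / identity)
E2: NOT p2 AND (NOT p3 OR p3 AND p3 OR NOT p3 OR p3) AND NOT NOT NOT p3
    = NOT p2 AND (NOT p3 OR p3 OR NOT p3 OR p3) AND NOT NOT NOT p3   (idempotence)
    = NOT p2 AND (NOT p3 OR p3) AND NOT NOT NOT p3   (idempotence)
    = NOT p2 AND NOT NOT NOT p3   (complement / identity)
    = NOT p2 AND NOT p3   (double negation)
These differ: at p1=1, p2=1, p3=0, E1 = 1 but E2 = 0.

No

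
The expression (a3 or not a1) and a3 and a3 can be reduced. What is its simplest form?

(a3 or not a1) and a3 and a3
= a3 and a3   — absorption
= a3   — idempotence

a3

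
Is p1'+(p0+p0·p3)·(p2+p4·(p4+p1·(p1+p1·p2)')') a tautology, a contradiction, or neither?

neither

p1'+(p0+p0·p3)·(p2+p4·(p4+p1·(p1+p1·p2)')')
= p1'+(p0+p0·p3)·(p2+p4·(p4+p1·p1')')   (absorption)
= p1'+(p0+p0·p3)·(p2+p4·p4')   (complement / identity)
= p1'+p0·(p2+p4·p4')   (absorption)
= p1'+p0·p2   (complement / identity)
This depends on p0, p1, p2, so it is not a constant.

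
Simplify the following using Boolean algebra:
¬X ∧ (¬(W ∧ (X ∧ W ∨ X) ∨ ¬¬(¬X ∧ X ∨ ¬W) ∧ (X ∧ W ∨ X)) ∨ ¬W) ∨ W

¬X ∧ (¬(W ∧ (X ∧ W ∨ X) ∨ ¬¬(¬X ∧ X ∨ ¬W) ∧ (X ∧ W ∨ X)) ∨ ¬W) ∨ W
= ¬X ∧ (¬(W ∧ (X ∧ W ∨ X) ∨ ¬¬¬W ∧ (X ∧ W ∨ X)) ∨ ¬W) ∨ W   (complement / identity)
= ¬X ∧ (¬(W ∧ (X ∧ W ∨ X) ∨ ¬W ∧ (X ∧ W ∨ X)) ∨ ¬W) ∨ W   (double negation)
= ¬X ∧ (¬(X ∧ W ∨ X) ∨ ¬W) ∨ W   (distribution)
= ¬X ∧ (¬X ∨ ¬W) ∨ W   (absorption)
= ¬X ∨ W   (absorption)

¬X ∨ W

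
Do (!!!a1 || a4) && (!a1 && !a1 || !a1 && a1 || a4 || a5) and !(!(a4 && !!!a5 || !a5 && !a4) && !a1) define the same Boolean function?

No

E1: (!!!a1 || a4) && (!a1 && !a1 || !a1 && a1 || a4 || a5)
    = (!a1 || a4) && (!a1 && !a1 || !a1 && a1 || a4 || a5)   [double negation]
    = (!a1 || a4) && (!a1 || a4 || a5)   [distribution]
    = !a1 || a4   [absorption]
E2: !(!(a4 && !!!a5 || !a5 && !a4) && !a1)
    = a4 && !!!a5 || !a5 && !a4 || a1   [De Morgan]
    = a4 && !a5 || !a5 && !a4 || a1   [double negation]
    = !a5 || a1   [distribution]
These differ: at a1=1, a4=0, a5=1, E1 = 0 but E2 = 1.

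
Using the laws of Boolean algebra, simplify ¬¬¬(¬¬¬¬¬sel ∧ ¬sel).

sel

¬¬¬(¬¬¬¬¬sel ∧ ¬sel)
= ¬(¬¬¬¬¬sel ∧ ¬sel)   (double negation)
= ¬(¬¬¬sel ∧ ¬sel)   (double negation)
= ¬¬sel ∨ sel   (De Morgan)
= sel ∨ sel   (double negation)
= sel   (idempotence)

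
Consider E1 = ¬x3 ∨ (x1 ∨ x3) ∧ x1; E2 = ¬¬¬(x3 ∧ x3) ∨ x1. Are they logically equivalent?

E1: ¬x3 ∨ (x1 ∨ x3) ∧ x1
    = ¬x3 ∨ x1   — absorption
E2: ¬¬¬(x3 ∧ x3) ∨ x1
    = ¬¬¬x3 ∨ x1   — idempotence
    = ¬x3 ∨ x1   — double negation
Both reduce to ¬x3 ∨ x1, so they are equivalent.

Yes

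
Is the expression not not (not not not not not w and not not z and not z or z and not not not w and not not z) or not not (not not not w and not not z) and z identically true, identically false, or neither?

neither

not not (not not not not not w and not not z and not z or z and not not not w and not not z) or not not (not not not w and not not z) and z
= not not (not not not w and not not z and not z or z and not not not w and not not z) or not not (not not not w and not not z) and z   (double negation)
= not not (not not not w and not not z) or not not (not not not w and not not z) and z   (distribution)
= not not (not not not w and not not z)   (absorption)
= not (not not w or not z)   (De Morgan)
= not w and z   (De Morgan)
This depends on w, z, so it is not a constant.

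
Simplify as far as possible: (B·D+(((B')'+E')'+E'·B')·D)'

D'

(B·D+(((B')'+E')'+E'·B')·D)'
= (B·D+(B'·E+E'·B')·D)'   (De Morgan)
= (B·D+B'·D)'   (distribution)
= D'   (distribution)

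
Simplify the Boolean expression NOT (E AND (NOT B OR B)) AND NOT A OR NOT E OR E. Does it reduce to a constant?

NOT (E AND (NOT B OR B)) AND NOT A OR NOT E OR E
= NOT E AND NOT A OR NOT E OR E
= NOT E OR E
= TRUE

TRUE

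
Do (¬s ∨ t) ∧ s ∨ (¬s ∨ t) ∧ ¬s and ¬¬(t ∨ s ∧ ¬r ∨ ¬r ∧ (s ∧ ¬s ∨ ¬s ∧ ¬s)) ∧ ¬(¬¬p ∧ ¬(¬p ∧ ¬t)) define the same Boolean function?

No

E1: (¬s ∨ t) ∧ s ∨ (¬s ∨ t) ∧ ¬s
    = ¬s ∨ t
E2: ¬¬(t ∨ s ∧ ¬r ∨ ¬r ∧ (s ∧ ¬s ∨ ¬s ∧ ¬s)) ∧ ¬(¬¬p ∧ ¬(¬p ∧ ¬t))
    = ¬¬(t ∨ s ∧ ¬r ∨ ¬r ∧ ¬s) ∧ ¬(¬¬p ∧ ¬(¬p ∧ ¬t))
    = ¬¬(t ∨ s ∧ ¬r ∨ ¬r ∧ ¬s) ∧ (¬p ∨ ¬p ∧ ¬t)
    = ¬¬(t ∨ ¬r) ∧ (¬p ∨ ¬p ∧ ¬t)
    = (t ∨ ¬r) ∧ (¬p ∨ ¬p ∧ ¬t)
    = (t ∨ ¬r) ∧ ¬p
These differ: at p=1, r=1, s=0, t=0, E1 = 1 but E2 = 0.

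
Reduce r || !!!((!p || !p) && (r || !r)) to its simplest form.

r || !!!((!p || !p) && (r || !r))
= r || !((!p || !p) && (r || !r))   — double negation
= r || !(!p || !p)   — complement / identity
= r || !!p   — idempotence
= r || p   — double negation

r || p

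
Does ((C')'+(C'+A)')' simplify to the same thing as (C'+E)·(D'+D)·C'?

E1: ((C')'+(C'+A)')'
    = C'·(C'+A)   (De Morgan)
    = C'   (absorption)
E2: (C'+E)·(D'+D)·C'
    = (C'+E)·C'   (complement / identity)
    = C'   (absorption)
Both reduce to C', so they are equivalent.

Yes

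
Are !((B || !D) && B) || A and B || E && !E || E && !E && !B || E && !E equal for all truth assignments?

E1: !((B || !D) && B) || A
    = !B || A   [absorption]
E2: B || E && !E || E && !E && !B || E && !E
    = B || E && !E || E && !E   [absorption]
    = B || E && !E   [idempotence]
    = B   [complement / identity]
These differ: at A=0, B=1, D=1, E=0, E1 = 0 but E2 = 1.

No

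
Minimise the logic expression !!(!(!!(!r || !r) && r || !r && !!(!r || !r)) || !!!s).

!!(!(!!(!r || !r) && r || !r && !!(!r || !r)) || !!!s)
= !!(!!!(!r || !r) || !!!s)
= !!(!(!r || !r) || !!!s)
= !!(!!r || !!!s)
= !(!r && !!s)
= r || !s

r || !s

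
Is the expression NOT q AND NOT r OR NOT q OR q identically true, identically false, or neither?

identically true

NOT q AND NOT r OR NOT q OR q
= NOT q OR q
= TRUE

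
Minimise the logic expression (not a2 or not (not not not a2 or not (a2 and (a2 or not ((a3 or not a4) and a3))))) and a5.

a5

(not a2 or not (not not not a2 or not (a2 and (a2 or not ((a3 or not a4) and a3))))) and a5
= (not a2 or not (not not not a2 or not (a2 and (a2 or not a3)))) and a5   [absorption]
= (not a2 or not (not not not a2 or not a2)) and a5   [absorption]
= (not a2 or not (not a2 or not a2)) and a5   [double negation]
= (not a2 or a2 and a2) and a5   [De Morgan]
= (not a2 or a2) and a5   [idempotence]
= a5   [complement / identity]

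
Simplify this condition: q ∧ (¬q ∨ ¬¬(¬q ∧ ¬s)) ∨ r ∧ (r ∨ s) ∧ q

r ∧ q

q ∧ (¬q ∨ ¬¬(¬q ∧ ¬s)) ∨ r ∧ (r ∨ s) ∧ q
= q ∧ (¬q ∨ ¬q ∧ ¬s) ∨ r ∧ (r ∨ s) ∧ q   (double negation)
= q ∧ ¬q ∨ r ∧ (r ∨ s) ∧ q   (absorption)
= r ∧ (r ∨ s) ∧ q   (complement / identity)
= r ∧ q   (absorption)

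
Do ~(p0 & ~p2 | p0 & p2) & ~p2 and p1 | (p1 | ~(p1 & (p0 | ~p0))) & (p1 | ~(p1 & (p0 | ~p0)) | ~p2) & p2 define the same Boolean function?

No

E1: ~(p0 & ~p2 | p0 & p2) & ~p2
    = ~p0 & ~p2   (distribution)
E2: p1 | (p1 | ~(p1 & (p0 | ~p0))) & (p1 | ~(p1 & (p0 | ~p0)) | ~p2) & p2
    = p1 | (p1 | ~(p1 & (p0 | ~p0))) & p2   (absorption)
    = p1 | (p1 | ~p1) & p2   (complement / identity)
    = p1 | p2   (complement / identity)
These differ: at p0=0, p1=1, p2=1, E1 = 0 but E2 = 1.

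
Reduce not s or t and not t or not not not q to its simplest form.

not s or not q

not s or t and not t or not not not q
= not s or not not not q   [complement / identity]
= not s or not q   [double negation]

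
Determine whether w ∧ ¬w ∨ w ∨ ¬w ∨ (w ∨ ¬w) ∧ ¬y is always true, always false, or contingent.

always true

w ∧ ¬w ∨ w ∨ ¬w ∨ (w ∨ ¬w) ∧ ¬y
= w ∨ ¬w ∨ (w ∨ ¬w) ∧ ¬y   (complement / identity)
= w ∨ ¬w   (absorption)
= True   (complement)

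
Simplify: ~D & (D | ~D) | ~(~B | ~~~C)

~D & (D | ~D) | ~(~B | ~~~C)
= ~D | ~(~B | ~~~C)   [complement / identity]
= ~D | B & ~~C   [De Morgan]
= ~D | B & C   [double negation]

~D | B & C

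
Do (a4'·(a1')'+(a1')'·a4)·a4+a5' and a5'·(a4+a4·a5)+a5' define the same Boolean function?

No

E1: (a4'·(a1')'+(a1')'·a4)·a4+a5'
    = (a1')'·a4+a5'   — distribution
    = a1·a4+a5'   — double negation
E2: a5'·(a4+a4·a5)+a5'
    = a5'·a4+a5'   — absorption
    = a5'   — absorption
These differ: at a1=1, a4=1, a5=1, E1 = 1 but E2 = 0.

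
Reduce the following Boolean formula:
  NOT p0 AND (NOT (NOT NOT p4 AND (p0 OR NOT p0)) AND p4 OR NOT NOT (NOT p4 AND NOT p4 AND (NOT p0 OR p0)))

NOT p0 AND NOT p4

NOT p0 AND (NOT (NOT NOT p4 AND (p0 OR NOT p0)) AND p4 OR NOT NOT (NOT p4 AND NOT p4 AND (NOT p0 OR p0)))
= NOT p0 AND (NOT (NOT NOT p4 AND (p0 OR NOT p0)) AND p4 OR NOT NOT (NOT p4 AND NOT p4))   [complement / identity]
= NOT p0 AND (NOT NOT NOT p4 AND p4 OR NOT NOT (NOT p4 AND NOT p4))   [complement / identity]
= NOT p0 AND (NOT p4 AND p4 OR NOT NOT (NOT p4 AND NOT p4))   [double negation]
= NOT p0 AND (NOT p4 AND p4 OR NOT p4 AND NOT p4)   [double negation]
= NOT p0 AND NOT p4   [distribution]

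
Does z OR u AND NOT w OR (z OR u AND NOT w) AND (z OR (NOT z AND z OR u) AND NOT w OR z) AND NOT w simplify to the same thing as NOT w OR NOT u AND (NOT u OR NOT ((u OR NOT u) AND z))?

E1: z OR u AND NOT w OR (z OR u AND NOT w) AND (z OR (NOT z AND z OR u) AND NOT w OR z) AND NOT w
    = z OR u AND NOT w OR (z OR u AND NOT w) AND (z OR u AND NOT w OR z) AND NOT w
    = z OR u AND NOT w OR (z OR u AND NOT w) AND NOT w
    = z OR u AND NOT w
E2: NOT w OR NOT u AND (NOT u OR NOT ((u OR NOT u) AND z))
    = NOT w OR NOT u AND (NOT u OR NOT z)
    = NOT w OR NOT u
These differ: at u=0, w=1, z=0, E1 = 0 but E2 = 1.

No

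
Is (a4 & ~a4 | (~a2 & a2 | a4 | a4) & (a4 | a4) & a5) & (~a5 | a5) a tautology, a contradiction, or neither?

(a4 & ~a4 | (~a2 & a2 | a4 | a4) & (a4 | a4) & a5) & (~a5 | a5)
= (a4 & ~a4 | (a4 | a4) & (a4 | a4) & a5) & (~a5 | a5)
= (a4 & ~a4 | (a4 | a4) & a5) & (~a5 | a5)
= a4 & ~a4 | (a4 | a4) & a5
= (a4 | a4) & a5
= a4 & a5
This depends on a4, a5, so it is not a constant.

neither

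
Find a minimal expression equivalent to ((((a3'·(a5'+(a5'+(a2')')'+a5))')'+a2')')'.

((((a3'·(a5'+(a5'+(a2')')'+a5))')'+a2')')'
= ((((a3'·(a5'+a5·a2'+a5))')'+a2')')'   [De Morgan]
= ((((a3'·(a5'+a5))')'+a2')')'   [absorption]
= ((((a3')')'+a2')')'   [complement / identity]
= ((a3')')'+a2'   [double negation]
= a3'+a2'   [double negation]

a3'+a2'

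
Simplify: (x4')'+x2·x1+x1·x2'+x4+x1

x4+x1

(x4')'+x2·x1+x1·x2'+x4+x1
= (x4')'+x1+x4+x1   [distribution]
= x4+x1+x4+x1   [double negation]
= x4+x1   [idempotence]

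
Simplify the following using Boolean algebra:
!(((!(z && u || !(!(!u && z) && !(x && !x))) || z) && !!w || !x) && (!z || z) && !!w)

!(((!(z && u || !(!(!u && z) && !(x && !x))) || z) && !!w || !x) && (!z || z) && !!w)
= !(((!(z && u || !u && z || x && !x) || z) && !!w || !x) && (!z || z) && !!w)   [De Morgan]
= !(((!(z && u || !u && z) || z) && !!w || !x) && (!z || z) && !!w)   [complement / identity]
= !(((!z || z) && !!w || !x) && (!z || z) && !!w)   [distribution]
= !((!z || z) && !!w)   [absorption]
= !!!w   [complement / identity]
= !w   [double negation]

!w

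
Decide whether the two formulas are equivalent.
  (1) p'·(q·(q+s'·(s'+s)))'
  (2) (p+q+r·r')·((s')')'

E1: p'·(q·(q+s'·(s'+s)))'
    = p'·(q·(q+s'))'   — complement / identity
    = p'·q'   — absorption
E2: (p+q+r·r')·((s')')'
    = (p+q+r·r')·s'   — double negation
    = (p+q)·s'   — complement / identity
These differ: at p=1, q=1, r=0, s=0, E1 = 0 but E2 = 1.

No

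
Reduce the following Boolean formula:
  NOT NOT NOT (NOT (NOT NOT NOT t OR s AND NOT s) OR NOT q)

NOT t AND q

NOT NOT NOT (NOT (NOT NOT NOT t OR s AND NOT s) OR NOT q)
= NOT (NOT (NOT NOT NOT t OR s AND NOT s) OR NOT q)   [double negation]
= NOT (NOT NOT NOT NOT t OR NOT q)   [complement / identity]
= NOT NOT NOT t AND q   [De Morgan]
= NOT t AND q   [double negation]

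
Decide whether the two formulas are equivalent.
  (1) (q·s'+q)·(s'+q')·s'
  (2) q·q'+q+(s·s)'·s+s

E1: (q·s'+q)·(s'+q')·s'
    = (q·s'+q)·s'
    = q·s'
E2: q·q'+q+(s·s)'·s+s
    = q+(s·s)'·s+s
    = q+s'·s+s
    = q+s
These differ: at q=0, s=1, E1 = 0 but E2 = 1.

No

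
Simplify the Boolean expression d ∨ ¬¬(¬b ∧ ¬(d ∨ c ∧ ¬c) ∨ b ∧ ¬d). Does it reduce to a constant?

True

d ∨ ¬¬(¬b ∧ ¬(d ∨ c ∧ ¬c) ∨ b ∧ ¬d)
= d ∨ ¬¬(¬b ∧ ¬d ∨ b ∧ ¬d)   [complement / identity]
= d ∨ ¬¬¬d   [distribution]
= d ∨ ¬d   [double negation]
= True   [complement]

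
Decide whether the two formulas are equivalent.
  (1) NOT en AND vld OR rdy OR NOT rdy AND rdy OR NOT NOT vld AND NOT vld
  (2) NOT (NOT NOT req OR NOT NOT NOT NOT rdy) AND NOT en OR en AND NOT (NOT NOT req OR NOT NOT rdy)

E1: NOT en AND vld OR rdy OR NOT rdy AND rdy OR NOT NOT vld AND NOT vld
    = NOT en AND vld OR rdy OR NOT NOT vld AND NOT vld
    = NOT en AND vld OR rdy OR vld AND NOT vld
    = NOT en AND vld OR rdy
E2: NOT (NOT NOT req OR NOT NOT NOT NOT rdy) AND NOT en OR en AND NOT (NOT NOT req OR NOT NOT rdy)
    = NOT (NOT NOT req OR NOT NOT rdy) AND NOT en OR en AND NOT (NOT NOT req OR NOT NOT rdy)
    = NOT (NOT NOT req OR NOT NOT rdy)
    = NOT req AND NOT rdy
These differ: at en=0, rdy=1, req=0, vld=1, E1 = 1 but E2 = 0.

No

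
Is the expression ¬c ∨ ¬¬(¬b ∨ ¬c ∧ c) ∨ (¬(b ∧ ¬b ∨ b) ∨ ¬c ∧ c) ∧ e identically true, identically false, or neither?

¬c ∨ ¬¬(¬b ∨ ¬c ∧ c) ∨ (¬(b ∧ ¬b ∨ b) ∨ ¬c ∧ c) ∧ e
= ¬c ∨ ¬¬(¬b ∨ ¬c ∧ c) ∨ (¬b ∨ ¬c ∧ c) ∧ e   [complement / identity]
= ¬c ∨ ¬b ∨ ¬c ∧ c ∨ (¬b ∨ ¬c ∧ c) ∧ e   [double negation]
= ¬c ∨ ¬b ∨ ¬c ∧ c   [absorption]
= ¬c ∨ ¬b   [complement / identity]
This depends on b, c, so it is not a constant.

neither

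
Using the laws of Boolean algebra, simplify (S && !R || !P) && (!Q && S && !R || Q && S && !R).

S && !R

(S && !R || !P) && (!Q && S && !R || Q && S && !R)
= (S && !R || !P) && S && !R   [distribution]
= S && !R   [absorption]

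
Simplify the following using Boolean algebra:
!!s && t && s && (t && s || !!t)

!!s && t && s && (t && s || !!t)
= s && t && s && (t && s || !!t)   [double negation]
= s && t && s && (t && s || t)   [double negation]
= s && t && s && t   [absorption]
= s && t   [idempotence]

s && t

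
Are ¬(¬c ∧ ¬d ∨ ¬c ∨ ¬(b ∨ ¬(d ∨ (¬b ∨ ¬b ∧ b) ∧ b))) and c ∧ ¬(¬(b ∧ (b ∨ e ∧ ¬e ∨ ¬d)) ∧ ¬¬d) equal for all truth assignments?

Yes

E1: ¬(¬c ∧ ¬d ∨ ¬c ∨ ¬(b ∨ ¬(d ∨ (¬b ∨ ¬b ∧ b) ∧ b)))
    = ¬(¬c ∨ ¬(b ∨ ¬(d ∨ (¬b ∨ ¬b ∧ b) ∧ b)))   — absorption
    = ¬(¬c ∨ ¬(b ∨ ¬(d ∨ ¬b ∧ b)))   — complement / identity
    = ¬(¬c ∨ ¬(b ∨ ¬d))   — complement / identity
    = c ∧ (b ∨ ¬d)   — De Morgan
E2: c ∧ ¬(¬(b ∧ (b ∨ e ∧ ¬e ∨ ¬d)) ∧ ¬¬d)
    = c ∧ ¬(¬(b ∧ (b ∨ ¬d)) ∧ ¬¬d)   — complement / identity
    = c ∧ ¬(¬b ∧ ¬¬d)   — absorption
    = c ∧ (b ∨ ¬d)   — De Morgan
Both reduce to c ∧ (b ∨ ¬d), so they are equivalent.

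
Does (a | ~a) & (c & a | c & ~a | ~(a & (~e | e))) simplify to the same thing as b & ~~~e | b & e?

No

E1: (a | ~a) & (c & a | c & ~a | ~(a & (~e | e)))
    = (a | ~a) & (c | ~(a & (~e | e)))   [distribution]
    = c | ~(a & (~e | e))   [complement / identity]
    = c | ~a   [complement / identity]
E2: b & ~~~e | b & e
    = b & ~e | b & e   [double negation]
    = b   [distribution]
These differ: at a=0, b=0, c=1, e=0, E1 = 1 but E2 = 0.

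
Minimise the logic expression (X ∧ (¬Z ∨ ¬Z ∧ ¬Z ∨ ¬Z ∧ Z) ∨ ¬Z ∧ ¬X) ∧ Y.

(X ∧ (¬Z ∨ ¬Z ∧ ¬Z ∨ ¬Z ∧ Z) ∨ ¬Z ∧ ¬X) ∧ Y
= (X ∧ (¬Z ∨ ¬Z) ∨ ¬Z ∧ ¬X) ∧ Y   (distribution)
= (X ∧ ¬Z ∨ ¬Z ∧ ¬X) ∧ Y   (idempotence)
= ¬Z ∧ Y   (distribution)

¬Z ∧ Y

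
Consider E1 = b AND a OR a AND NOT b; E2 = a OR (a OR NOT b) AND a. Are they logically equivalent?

E1: b AND a OR a AND NOT b
    = a   (distribution)
E2: a OR (a OR NOT b) AND a
    = a OR a   (absorption)
    = a   (idempotence)
Both reduce to a, so they are equivalent.

Yes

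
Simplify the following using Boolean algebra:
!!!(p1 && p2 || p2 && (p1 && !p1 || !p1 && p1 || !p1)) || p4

!p2 || p4

!!!(p1 && p2 || p2 && (p1 && !p1 || !p1 && p1 || !p1)) || p4
= !!!(p1 && p2 || p2 && (!p1 && p1 || !p1)) || p4
= !!!(p1 && p2 || p2 && !p1) || p4
= !!!p2 || p4
= !p2 || p4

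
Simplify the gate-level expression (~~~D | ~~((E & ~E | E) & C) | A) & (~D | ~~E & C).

(~~~D | ~~((E & ~E | E) & C) | A) & (~D | ~~E & C)
= (~~~D | ~~(E & C) | A) & (~D | ~~E & C)   [complement / identity]
= (~D | ~~(E & C) | A) & (~D | ~~E & C)   [double negation]
= (~D | E & C | A) & (~D | ~~E & C)   [double negation]
= (~D | E & C | A) & (~D | E & C)   [double negation]
= ~D | E & C   [absorption]

~D | E & C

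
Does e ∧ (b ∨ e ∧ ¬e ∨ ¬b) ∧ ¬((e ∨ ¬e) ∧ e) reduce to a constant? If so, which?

yes, False

e ∧ (b ∨ e ∧ ¬e ∨ ¬b) ∧ ¬((e ∨ ¬e) ∧ e)
= e ∧ (b ∨ e ∧ ¬e ∨ ¬b) ∧ ¬e   (complement / identity)
= e ∧ (b ∨ ¬b) ∧ ¬e   (complement / identity)
= e ∧ ¬e   (complement / identity)
= False   (complement)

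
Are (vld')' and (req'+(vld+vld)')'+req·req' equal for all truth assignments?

No

E1: (vld')'
    = vld   — double negation
E2: (req'+(vld+vld)')'+req·req'
    = (req'+vld')'+req·req'   — idempotence
    = req·vld+req·req'   — De Morgan
    = req·vld   — complement / identity
These differ: at req=0, vld=1, E1 = 1 but E2 = 0.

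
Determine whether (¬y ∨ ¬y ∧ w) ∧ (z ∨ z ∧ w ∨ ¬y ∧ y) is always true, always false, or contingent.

contingent

(¬y ∨ ¬y ∧ w) ∧ (z ∨ z ∧ w ∨ ¬y ∧ y)
= (¬y ∨ ¬y ∧ w) ∧ (z ∨ z ∧ w)   — complement / identity
= ¬y ∧ (z ∨ z ∧ w)   — absorption
= ¬y ∧ z   — absorption
This depends on y, z, so it is not a constant.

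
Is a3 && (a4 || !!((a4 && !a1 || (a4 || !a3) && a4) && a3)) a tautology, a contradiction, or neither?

a3 && (a4 || !!((a4 && !a1 || (a4 || !a3) && a4) && a3))
= a3 && (a4 || !!((a4 && !a1 || a4) && a3))   — absorption
= a3 && (a4 || (a4 && !a1 || a4) && a3)   — double negation
= a3 && (a4 || a4 && a3)   — absorption
= a3 && a4   — absorption
This depends on a3, a4, so it is not a constant.

neither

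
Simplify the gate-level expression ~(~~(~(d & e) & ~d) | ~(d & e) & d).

~(~~(~(d & e) & ~d) | ~(d & e) & d)
= ~(~(d & e) & ~d | ~(d & e) & d)
= ~~(d & e)
= d & e

d & e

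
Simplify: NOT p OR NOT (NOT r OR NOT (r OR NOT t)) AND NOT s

NOT p OR r AND NOT s

NOT p OR NOT (NOT r OR NOT (r OR NOT t)) AND NOT s
= NOT p OR r AND (r OR NOT t) AND NOT s   [De Morgan]
= NOT p OR r AND NOT s   [absorption]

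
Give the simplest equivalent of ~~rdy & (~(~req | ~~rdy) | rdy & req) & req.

rdy & req

~~rdy & (~(~req | ~~rdy) | rdy & req) & req
= ~~rdy & (req & ~rdy | rdy & req) & req   (De Morgan)
= ~~rdy & req & req   (distribution)
= ~~rdy & req   (idempotence)
= rdy & req   (double negation)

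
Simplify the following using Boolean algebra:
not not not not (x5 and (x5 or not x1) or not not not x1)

not not not not (x5 and (x5 or not x1) or not not not x1)
= not not not not (x5 and (x5 or not x1) or not x1)   [double negation]
= not not not not (x5 or not x1)   [absorption]
= not not (x5 or not x1)   [double negation]
= x5 or not x1   [double negation]

x5 or not x1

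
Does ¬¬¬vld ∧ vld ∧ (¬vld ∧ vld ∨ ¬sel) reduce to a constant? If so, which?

yes, False

¬¬¬vld ∧ vld ∧ (¬vld ∧ vld ∨ ¬sel)
= ¬vld ∧ vld ∧ (¬vld ∧ vld ∨ ¬sel)   (double negation)
= ¬vld ∧ vld   (absorption)
= False   (complement)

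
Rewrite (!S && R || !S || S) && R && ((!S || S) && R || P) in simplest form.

R

(!S && R || !S || S) && R && ((!S || S) && R || P)
= (!S || S) && R && ((!S || S) && R || P)   [absorption]
= (!S || S) && R   [absorption]
= R   [complement / identity]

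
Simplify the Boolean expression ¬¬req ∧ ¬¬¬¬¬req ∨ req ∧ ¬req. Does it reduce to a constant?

False

¬¬req ∧ ¬¬¬¬¬req ∨ req ∧ ¬req
= req ∧ ¬¬¬¬¬req ∨ req ∧ ¬req   — double negation
= req ∧ ¬¬¬¬¬req   — complement / identity
= req ∧ ¬¬¬req   — double negation
= req ∧ ¬req   — double negation
= False   — complement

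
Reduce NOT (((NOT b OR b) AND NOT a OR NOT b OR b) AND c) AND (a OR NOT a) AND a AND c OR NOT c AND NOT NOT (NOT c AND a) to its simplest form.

NOT (((NOT b OR b) AND NOT a OR NOT b OR b) AND c) AND (a OR NOT a) AND a AND c OR NOT c AND NOT NOT (NOT c AND a)
= NOT ((NOT b OR b) AND c) AND (a OR NOT a) AND a AND c OR NOT c AND NOT NOT (NOT c AND a)
= NOT ((NOT b OR b) AND c) AND (a OR NOT a) AND a AND c OR NOT c AND NOT c AND a
= NOT ((NOT b OR b) AND c) AND a AND c OR NOT c AND NOT c AND a
= NOT c AND a AND c OR NOT c AND NOT c AND a
= NOT c AND a

NOT c AND a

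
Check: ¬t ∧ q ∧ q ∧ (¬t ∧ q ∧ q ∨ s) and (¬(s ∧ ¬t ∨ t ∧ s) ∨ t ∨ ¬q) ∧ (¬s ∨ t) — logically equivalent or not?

E1: ¬t ∧ q ∧ q ∧ (¬t ∧ q ∧ q ∨ s)
    = ¬t ∧ q ∧ q   [absorption]
    = ¬t ∧ q   [idempotence]
E2: (¬(s ∧ ¬t ∨ t ∧ s) ∨ t ∨ ¬q) ∧ (¬s ∨ t)
    = (¬s ∨ t ∨ ¬q) ∧ (¬s ∨ t)   [distribution]
    = ¬s ∨ t   [absorption]
These differ: at q=0, s=0, t=1, E1 = 0 but E2 = 1.

No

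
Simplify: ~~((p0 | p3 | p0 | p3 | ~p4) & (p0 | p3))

p0 | p3

~~((p0 | p3 | p0 | p3 | ~p4) & (p0 | p3))
= ~~((p0 | p3 | ~p4) & (p0 | p3))   — idempotence
= ~~(p0 | p3)   — absorption
= p0 | p3   — double negation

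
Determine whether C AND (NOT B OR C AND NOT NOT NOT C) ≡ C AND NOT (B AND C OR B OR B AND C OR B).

E1: C AND (NOT B OR C AND NOT NOT NOT C)
    = C AND (NOT B OR C AND NOT C)   (double negation)
    = C AND NOT B   (complement / identity)
E2: C AND NOT (B AND C OR B OR B AND C OR B)
    = C AND NOT (B AND C OR B)   (idempotence)
    = C AND NOT B   (absorption)
Both reduce to C AND NOT B, so they are equivalent.

Yes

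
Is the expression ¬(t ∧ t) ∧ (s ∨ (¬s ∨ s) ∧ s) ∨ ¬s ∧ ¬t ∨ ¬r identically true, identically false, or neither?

¬(t ∧ t) ∧ (s ∨ (¬s ∨ s) ∧ s) ∨ ¬s ∧ ¬t ∨ ¬r
= ¬t ∧ (s ∨ (¬s ∨ s) ∧ s) ∨ ¬s ∧ ¬t ∨ ¬r   — idempotence
= ¬t ∧ (s ∨ s) ∨ ¬s ∧ ¬t ∨ ¬r   — complement / identity
= ¬t ∧ s ∨ ¬s ∧ ¬t ∨ ¬r   — idempotence
= ¬t ∨ ¬r   — distribution
This depends on r, t, so it is not a constant.

neither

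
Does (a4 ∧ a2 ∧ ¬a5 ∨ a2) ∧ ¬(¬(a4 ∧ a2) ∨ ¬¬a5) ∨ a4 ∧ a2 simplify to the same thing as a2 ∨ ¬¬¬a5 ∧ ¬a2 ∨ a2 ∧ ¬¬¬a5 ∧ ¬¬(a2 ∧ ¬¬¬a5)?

No

E1: (a4 ∧ a2 ∧ ¬a5 ∨ a2) ∧ ¬(¬(a4 ∧ a2) ∨ ¬¬a5) ∨ a4 ∧ a2
    = (a4 ∧ a2 ∧ ¬a5 ∨ a2) ∧ a4 ∧ a2 ∧ ¬a5 ∨ a4 ∧ a2   (De Morgan)
    = a4 ∧ a2 ∧ ¬a5 ∨ a4 ∧ a2   (absorption)
    = a4 ∧ a2   (absorption)
E2: a2 ∨ ¬¬¬a5 ∧ ¬a2 ∨ a2 ∧ ¬¬¬a5 ∧ ¬¬(a2 ∧ ¬¬¬a5)
    = a2 ∨ ¬¬¬a5 ∧ ¬a2 ∨ a2 ∧ ¬¬¬a5 ∧ a2 ∧ ¬¬¬a5   (double negation)
    = a2 ∨ ¬¬¬a5 ∧ ¬a2 ∨ a2 ∧ ¬¬¬a5   (idempotence)
    = a2 ∨ ¬¬¬a5   (distribution)
    = a2 ∨ ¬a5   (double negation)
These differ: at a2=0, a4=0, a5=0, E1 = 0 but E2 = 1.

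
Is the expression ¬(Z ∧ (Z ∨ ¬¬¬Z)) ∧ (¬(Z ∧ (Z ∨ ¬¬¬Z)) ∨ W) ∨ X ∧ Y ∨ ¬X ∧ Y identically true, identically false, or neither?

neither

¬(Z ∧ (Z ∨ ¬¬¬Z)) ∧ (¬(Z ∧ (Z ∨ ¬¬¬Z)) ∨ W) ∨ X ∧ Y ∨ ¬X ∧ Y
= ¬(Z ∧ (Z ∨ ¬¬¬Z)) ∨ X ∧ Y ∨ ¬X ∧ Y   [absorption]
= ¬(Z ∧ (Z ∨ ¬Z)) ∨ X ∧ Y ∨ ¬X ∧ Y   [double negation]
= ¬(Z ∧ (Z ∨ ¬Z)) ∨ Y   [distribution]
= ¬Z ∨ Y   [complement / identity]
This depends on Y, Z, so it is not a constant.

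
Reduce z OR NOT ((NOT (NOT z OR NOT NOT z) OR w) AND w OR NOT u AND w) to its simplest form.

z OR NOT ((NOT (NOT z OR NOT NOT z) OR w) AND w OR NOT u AND w)
= z OR NOT ((z AND NOT z OR w) AND w OR NOT u AND w)   [De Morgan]
= z OR NOT (w AND (z AND NOT z OR w OR NOT u))   [distribution]
= z OR NOT (w AND (w OR NOT u))   [complement / identity]
= z OR NOT w   [absorption]

z OR NOT w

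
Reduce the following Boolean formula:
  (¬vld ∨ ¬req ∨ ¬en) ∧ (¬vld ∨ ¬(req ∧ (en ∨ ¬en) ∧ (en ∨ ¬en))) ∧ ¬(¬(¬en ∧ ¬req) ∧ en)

(¬vld ∨ ¬req ∨ ¬en) ∧ (¬vld ∨ ¬(req ∧ (en ∨ ¬en) ∧ (en ∨ ¬en))) ∧ ¬(¬(¬en ∧ ¬req) ∧ en)
= (¬vld ∨ ¬req ∨ ¬en) ∧ (¬vld ∨ ¬(req ∧ (en ∨ ¬en))) ∧ ¬(¬(¬en ∧ ¬req) ∧ en)   [idempotence]
= (¬vld ∨ ¬req ∨ ¬en) ∧ (¬vld ∨ ¬req) ∧ ¬(¬(¬en ∧ ¬req) ∧ en)   [complement / identity]
= (¬vld ∨ ¬req ∨ ¬en) ∧ (¬vld ∨ ¬req) ∧ ¬((en ∨ req) ∧ en)   [De Morgan]
= (¬vld ∨ ¬req ∨ ¬en) ∧ (¬vld ∨ ¬req) ∧ ¬en   [absorption]
= (¬vld ∨ ¬req) ∧ ¬en   [absorption]

(¬vld ∨ ¬req) ∧ ¬en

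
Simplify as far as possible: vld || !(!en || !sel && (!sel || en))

vld || en && sel

vld || !(!en || !sel && (!sel || en))
= vld || !(!en || !sel)   (absorption)
= vld || en && sel   (De Morgan)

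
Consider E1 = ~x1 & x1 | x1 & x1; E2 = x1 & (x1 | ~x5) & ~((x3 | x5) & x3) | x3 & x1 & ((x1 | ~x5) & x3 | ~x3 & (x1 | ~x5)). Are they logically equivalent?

Yes

E1: ~x1 & x1 | x1 & x1
    = x1   (distribution)
E2: x1 & (x1 | ~x5) & ~((x3 | x5) & x3) | x3 & x1 & ((x1 | ~x5) & x3 | ~x3 & (x1 | ~x5))
    = x1 & (x1 | ~x5) & ~((x3 | x5) & x3) | x3 & x1 & (x1 | ~x5)   (distribution)
    = x1 & (x1 | ~x5) & ~x3 | x3 & x1 & (x1 | ~x5)   (absorption)
    = x1 & (x1 | ~x5)   (distribution)
    = x1   (absorption)
Both reduce to x1, so they are equivalent.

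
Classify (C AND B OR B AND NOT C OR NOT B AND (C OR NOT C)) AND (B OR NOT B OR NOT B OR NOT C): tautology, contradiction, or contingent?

tautology

(C AND B OR B AND NOT C OR NOT B AND (C OR NOT C)) AND (B OR NOT B OR NOT B OR NOT C)
= (C AND B OR B AND NOT C OR NOT B) AND (B OR NOT B OR NOT B OR NOT C)   [complement / identity]
= (B OR NOT B) AND (B OR NOT B OR NOT B OR NOT C)   [distribution]
= (B OR NOT B) AND (B OR NOT B OR NOT C)   [idempotence]
= B OR NOT B   [absorption]
= TRUE   [complement]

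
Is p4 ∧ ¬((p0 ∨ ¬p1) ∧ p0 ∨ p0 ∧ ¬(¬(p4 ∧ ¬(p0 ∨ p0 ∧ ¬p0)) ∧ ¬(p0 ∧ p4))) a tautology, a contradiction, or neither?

p4 ∧ ¬((p0 ∨ ¬p1) ∧ p0 ∨ p0 ∧ ¬(¬(p4 ∧ ¬(p0 ∨ p0 ∧ ¬p0)) ∧ ¬(p0 ∧ p4)))
= p4 ∧ ¬((p0 ∨ ¬p1) ∧ p0 ∨ p0 ∧ (p4 ∧ ¬(p0 ∨ p0 ∧ ¬p0) ∨ p0 ∧ p4))
= p4 ∧ ¬((p0 ∨ ¬p1) ∧ p0 ∨ p0 ∧ (p4 ∧ ¬p0 ∨ p0 ∧ p4))
= p4 ∧ ¬((p0 ∨ ¬p1) ∧ p0 ∨ p0 ∧ p4)
= p4 ∧ ¬(p0 ∨ p0 ∧ p4)
= p4 ∧ ¬p0
This depends on p0, p4, so it is not a constant.

neither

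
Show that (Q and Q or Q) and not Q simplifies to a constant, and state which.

(Q and Q or Q) and not Q
= (Q or Q) and not Q   [idempotence]
= Q and not Q   [idempotence]
= False   [complement]

False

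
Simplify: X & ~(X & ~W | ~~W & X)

0

X & ~(X & ~W | ~~W & X)
= X & ~(X & ~W | W & X)   [double negation]
= X & ~X   [distribution]
= 0   [complement]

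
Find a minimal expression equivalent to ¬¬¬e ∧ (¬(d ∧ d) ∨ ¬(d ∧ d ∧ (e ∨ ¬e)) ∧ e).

¬e ∧ ¬d

¬¬¬e ∧ (¬(d ∧ d) ∨ ¬(d ∧ d ∧ (e ∨ ¬e)) ∧ e)
= ¬¬¬e ∧ (¬(d ∧ d) ∨ ¬(d ∧ d) ∧ e)   — complement / identity
= ¬¬¬e ∧ ¬(d ∧ d)   — absorption
= ¬¬¬e ∧ ¬d   — idempotence
= ¬e ∧ ¬d   — double negation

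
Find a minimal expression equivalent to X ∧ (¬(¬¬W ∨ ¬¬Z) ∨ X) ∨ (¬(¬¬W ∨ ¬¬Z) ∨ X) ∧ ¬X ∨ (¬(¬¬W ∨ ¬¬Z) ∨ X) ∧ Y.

X ∧ (¬(¬¬W ∨ ¬¬Z) ∨ X) ∨ (¬(¬¬W ∨ ¬¬Z) ∨ X) ∧ ¬X ∨ (¬(¬¬W ∨ ¬¬Z) ∨ X) ∧ Y
= ¬(¬¬W ∨ ¬¬Z) ∨ X ∨ (¬(¬¬W ∨ ¬¬Z) ∨ X) ∧ Y   (distribution)
= ¬(¬¬W ∨ ¬¬Z) ∨ X   (absorption)
= ¬W ∧ ¬Z ∨ X   (De Morgan)

¬W ∧ ¬Z ∨ X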